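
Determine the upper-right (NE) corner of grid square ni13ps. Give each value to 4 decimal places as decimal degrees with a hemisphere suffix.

Field N=13, I=8: +13·20° lon, +8·10° lat → SW at lon 80°, lat -10°.
Square 1, 3: +1·2° lon, +3·1° lat → SW at lon 82°, lat -7°.
Subsquare p=15, s=18: +15·0.0833333° lon, +18·0.0416667° lat → SW at lon 83.25°, lat -6.25°.
Cell spans 0.0833333° lon × 0.0416667° lat. NE corner is SW corner plus one full cell.
latitude 6.2083° S, longitude 83.3333° E.

6.2083° S, 83.3333° E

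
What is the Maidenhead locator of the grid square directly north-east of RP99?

AQ00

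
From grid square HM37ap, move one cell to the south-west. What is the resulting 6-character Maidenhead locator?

Longitude subsquare a = 0; −1 → -1, wraps to 23 = x, carry into square.
Longitude square 3; −1 → 2.
Latitude subsquare p = 15; −1 → 14 = o.

HM27xo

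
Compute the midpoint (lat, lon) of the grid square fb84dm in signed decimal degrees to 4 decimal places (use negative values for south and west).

-75.4792, -63.7083

Field F=5, B=1: +5·20° lon, +1·10° lat → SW at lon -80°, lat -80°.
Square 8, 4: +8·2° lon, +4·1° lat → SW at lon -64°, lat -76°.
Subsquare d=3, m=12: +3·0.0833333° lon, +12·0.0416667° lat → SW at lon -63.75°, lat -75.5°.
Cell spans 0.0833333° lon × 0.0416667° lat. Centre is SW corner plus half of each.
latitude -75.4792, longitude -63.7083.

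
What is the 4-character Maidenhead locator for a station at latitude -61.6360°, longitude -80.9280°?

EC98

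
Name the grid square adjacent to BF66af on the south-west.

Longitude subsquare a = 0; −1 → -1, wraps to 23 = x, carry into square.
Longitude square 6; −1 → 5.
Latitude subsquare f = 5; −1 → 4 = e.

BF56xe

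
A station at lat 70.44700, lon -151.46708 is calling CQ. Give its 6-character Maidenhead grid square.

Offset from 180°W / 90°S: lon 28.5329°, lat 160.4470°.
Field: lon ⌊28.5329/20⌋ = 1 → B; lat ⌊160.4470/10⌋ = 16 → Q.
Square: lon ⌊8.5329/2⌋ = 4; lat ⌊0.4470/1⌋ = 0.
Subsquare: lon ⌊0.5329/0.0833333⌋ = 6 → g; lat ⌊0.4470/0.0416667⌋ = 10 → k.

BQ40gk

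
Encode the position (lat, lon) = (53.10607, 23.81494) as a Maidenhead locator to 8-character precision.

KO13vc75

Shift to the Maidenhead origin (180°W, 90°S): lon 203.81494, lat 143.10607.
Field: 203.81494/20 → 10 → K, 143.10607/10 → 14 → O; chars KO.
Square: 3.81494/2 → 1, 3.10607/1 → 3; chars 13.
Subsquare: 1.81494/0.0833333 → 21 → v, 0.10607/0.0416667 → 2 → c; chars vc.
Extended square: 0.06494/0.00833333 → 7, 0.02274/0.00416667 → 5; chars 75.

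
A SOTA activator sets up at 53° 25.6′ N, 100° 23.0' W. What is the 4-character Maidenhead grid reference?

Offset from 180°W / 90°S: lon 79.62°, lat 143.43°.
Field: lon ⌊79.62/20⌋ = 3 → D; lat ⌊143.43/10⌋ = 14 → O.
Square: lon ⌊19.62/2⌋ = 9; lat ⌊3.43/1⌋ = 3.

DO93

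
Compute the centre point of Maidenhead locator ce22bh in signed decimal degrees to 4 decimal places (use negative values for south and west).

Field C=2, E=4: +2·20° lon, +4·10° lat → SW at lon -140°, lat -50°.
Square 2, 2: +2·2° lon, +2·1° lat → SW at lon -136°, lat -48°.
Subsquare b=1, h=7: +1·0.0833333° lon, +7·0.0416667° lat → SW at lon -135.917°, lat -47.7083°.
Cell spans 0.0833333° lon × 0.0416667° lat. Centre is SW corner plus half of each.
latitude -47.6875, longitude -135.8750.

-47.6875, -135.8750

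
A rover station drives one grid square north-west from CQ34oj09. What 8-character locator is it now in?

Longitude extended square 0; −1 → -1, wraps to 9, carry into subsquare.
Longitude subsquare o = 14; −1 → 13 = n.
Latitude extended square 9; +1 → 10, wraps to 0, carry into subsquare.
Latitude subsquare j = 9; +1 → 10 = k.

CQ34nk90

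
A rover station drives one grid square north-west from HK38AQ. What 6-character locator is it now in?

Longitude subsquare a = 0; −1 → -1, wraps to 23 = x, carry into square.
Longitude square 3; −1 → 2.
Latitude subsquare q = 16; +1 → 17 = r.

HK28xr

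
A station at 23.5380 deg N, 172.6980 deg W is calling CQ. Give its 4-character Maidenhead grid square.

AL33

Offset from 180°W / 90°S: lon 7.30°, lat 113.54°.
Field: lon ⌊7.30/20⌋ = 0 → A; lat ⌊113.54/10⌋ = 11 → L.
Square: lon ⌊7.30/2⌋ = 3; lat ⌊3.54/1⌋ = 3.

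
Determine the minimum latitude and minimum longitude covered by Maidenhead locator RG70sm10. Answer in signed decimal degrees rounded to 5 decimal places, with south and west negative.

Field R=17, G=6: +17·20° lon, +6·10° lat → SW at lon 160°, lat -30°.
Square 7, 0: +7·2° lon, +0·1° lat → SW at lon 174°, lat -30°.
Subsquare s=18, m=12: +18·0.0833333° lon, +12·0.0416667° lat → SW at lon 175.5°, lat -29.5°.
Extended square 1, 0: +1·0.00833333° lon, +0·0.00416667° lat → SW at lon 175.508°, lat -29.5°.
latitude -29.50000, longitude 175.50833.

-29.50000, 175.50833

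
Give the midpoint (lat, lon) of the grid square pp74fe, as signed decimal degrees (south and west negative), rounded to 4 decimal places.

Field P=15, P=15: +15·20° lon, +15·10° lat → SW at lon 120°, lat 60°.
Square 7, 4: +7·2° lon, +4·1° lat → SW at lon 134°, lat 64°.
Subsquare f=5, e=4: +5·0.0833333° lon, +4·0.0416667° lat → SW at lon 134.417°, lat 64.1667°.
Cell spans 0.0833333° lon × 0.0416667° lat. Centre is SW corner plus half of each.
latitude 64.1875, longitude 134.4583.

64.1875, 134.4583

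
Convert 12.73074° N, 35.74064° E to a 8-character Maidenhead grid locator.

KK72ur85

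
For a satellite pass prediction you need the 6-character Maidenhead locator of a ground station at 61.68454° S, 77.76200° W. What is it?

FC18ch

Offset from 180°W / 90°S: lon 102.2380°, lat 28.3155°.
Field: 102.2380/20 → 5 → F, 28.3155/10 → 2 → C; chars FC.
Square: 2.2380/2 → 1, 8.3155/1 → 8; chars 18.
Subsquare: 0.2380/0.0833333 → 2 → c, 0.3155/0.0416667 → 7 → h; chars ch.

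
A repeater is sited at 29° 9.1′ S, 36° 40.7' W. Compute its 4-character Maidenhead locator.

Offset from 180°W / 90°S: lon 143.32°, lat 60.85°.
Field: lon ⌊143.32/20⌋ = 7 → H; lat ⌊60.85/10⌋ = 6 → G.
Square: lon ⌊3.32/2⌋ = 1; lat ⌊0.85/1⌋ = 0.

HG10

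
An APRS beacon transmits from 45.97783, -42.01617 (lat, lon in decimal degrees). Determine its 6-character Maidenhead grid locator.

GN85xx

Shift to the Maidenhead origin (180°W, 90°S): lon 137.9838, lat 135.9778.
Field: lon ⌊137.9838/20⌋ = 6 → G; lat ⌊135.9778/10⌋ = 13 → N.
Square: lon ⌊17.9838/2⌋ = 8; lat ⌊5.9778/1⌋ = 5.
Subsquare: lon ⌊1.9838/0.0833333⌋ = 23 → x; lat ⌊0.9778/0.0416667⌋ = 23 → x.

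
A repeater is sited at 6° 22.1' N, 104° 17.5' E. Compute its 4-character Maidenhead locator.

OJ26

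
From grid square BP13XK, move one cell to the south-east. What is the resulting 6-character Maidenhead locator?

BP23aj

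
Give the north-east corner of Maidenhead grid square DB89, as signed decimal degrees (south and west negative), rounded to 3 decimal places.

Field D=3, B=1: +3·20° lon, +1·10° lat → SW at lon -120°, lat -80°.
Square 8, 9: +8·2° lon, +9·1° lat → SW at lon -104°, lat -71°.
Cell spans 2° lon × 1° lat. NE corner is SW corner plus one full cell.
latitude -70.000, longitude -102.000.

-70.000, -102.000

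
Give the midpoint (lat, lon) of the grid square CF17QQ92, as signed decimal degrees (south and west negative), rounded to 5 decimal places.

-32.32292, -136.58750

Field C=2, F=5: +2·20° lon, +5·10° lat → SW at lon -140°, lat -40°.
Square 1, 7: +1·2° lon, +7·1° lat → SW at lon -138°, lat -33°.
Subsquare q=16, q=16: +16·0.0833333° lon, +16·0.0416667° lat → SW at lon -136.667°, lat -32.3333°.
Extended square 9, 2: +9·0.00833333° lon, +2·0.00416667° lat → SW at lon -136.592°, lat -32.325°.
Cell spans 0.00833333° lon × 0.00416667° lat. Centre is SW corner plus half of each.
latitude -32.32292, longitude -136.58750.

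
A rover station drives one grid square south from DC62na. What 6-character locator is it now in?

DC61nx

Latitude subsquare a = 0; −1 → -1, wraps to 23 = x, carry into square.
Latitude square 2; −1 → 1.
The longitude characters are unchanged.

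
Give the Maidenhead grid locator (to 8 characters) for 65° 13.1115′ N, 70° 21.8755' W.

FP45tf62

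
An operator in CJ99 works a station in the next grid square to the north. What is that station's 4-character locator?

Latitude square 9; +1 → 10, wraps to 0, carry into field.
Latitude field J = 9; +1 → 10 = K.
The longitude characters are unchanged.

CK90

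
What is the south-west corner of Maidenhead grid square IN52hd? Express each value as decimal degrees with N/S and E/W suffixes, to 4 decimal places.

42.1250° N, 9.4167° W

Field I=8, N=13: +8·20° lon, +13·10° lat → SW at lon -20°, lat 40°.
Square 5, 2: +5·2° lon, +2·1° lat → SW at lon -10°, lat 42°.
Subsquare h=7, d=3: +7·0.0833333° lon, +3·0.0416667° lat → SW at lon -9.41667°, lat 42.125°.
latitude 42.1250° N, longitude 9.4167° W.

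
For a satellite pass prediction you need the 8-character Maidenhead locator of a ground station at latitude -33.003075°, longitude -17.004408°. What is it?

Add 180° to longitude and 90° to latitude: 162.99559, 56.99692.
Field: lon ⌊162.99559/20⌋ = 8 → I; lat ⌊56.99692/10⌋ = 5 → F.
Square: lon ⌊2.99559/2⌋ = 1; lat ⌊6.99692/1⌋ = 6.
Subsquare: lon ⌊0.99559/0.0833333⌋ = 11 → l; lat ⌊0.99692/0.0416667⌋ = 23 → x.
Extended square: lon ⌊0.07893/0.00833333⌋ = 9; lat ⌊0.03859/0.00416667⌋ = 9.

IF16lx99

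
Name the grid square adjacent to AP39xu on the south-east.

AP49at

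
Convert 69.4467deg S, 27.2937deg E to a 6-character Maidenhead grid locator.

Offset from 180°W / 90°S: lon 207.2937°, lat 20.5533°.
Field: 207.2937/20 → 10 → K, 20.5533/10 → 2 → C; chars KC.
Square: 7.2937/2 → 3, 0.5533/1 → 0; chars 30.
Subsquare: 1.2937/0.0833333 → 15 → p, 0.5533/0.0416667 → 13 → n; chars pn.

KC30pn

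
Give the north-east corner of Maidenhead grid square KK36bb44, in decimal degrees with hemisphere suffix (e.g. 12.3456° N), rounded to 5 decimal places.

16.06250° N, 26.12500° E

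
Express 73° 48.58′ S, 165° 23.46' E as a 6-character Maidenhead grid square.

RB26qe

Shift to the Maidenhead origin (180°W, 90°S): lon 345.3910, lat 16.1903.
Field: 345.3910/20 → 17 → R, 16.1903/10 → 1 → B; chars RB.
Square: 5.3910/2 → 2, 6.1903/1 → 6; chars 26.
Subsquare: 1.3910/0.0833333 → 16 → q, 0.1903/0.0416667 → 4 → e; chars qe.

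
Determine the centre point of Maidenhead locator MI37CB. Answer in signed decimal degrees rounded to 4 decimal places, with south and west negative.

Field M=12, I=8: +12·20° lon, +8·10° lat → SW at lon 60°, lat -10°.
Square 3, 7: +3·2° lon, +7·1° lat → SW at lon 66°, lat -3°.
Subsquare c=2, b=1: +2·0.0833333° lon, +1·0.0416667° lat → SW at lon 66.1667°, lat -2.95833°.
Cell spans 0.0833333° lon × 0.0416667° lat. Centre is SW corner plus half of each.
latitude -2.9375, longitude 66.2083.

-2.9375, 66.2083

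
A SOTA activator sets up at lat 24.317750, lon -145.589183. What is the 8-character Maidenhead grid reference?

BL74eh96

Shift to the Maidenhead origin (180°W, 90°S): lon 34.41082, lat 114.31775.
Field: lon ⌊34.41082/20⌋ = 1 → B; lat ⌊114.31775/10⌋ = 11 → L.
Square: lon ⌊14.41082/2⌋ = 7; lat ⌊4.31775/1⌋ = 4.
Subsquare: lon ⌊0.41082/0.0833333⌋ = 4 → e; lat ⌊0.31775/0.0416667⌋ = 7 → h.
Extended square: lon ⌊0.07748/0.00833333⌋ = 9; lat ⌊0.02608/0.00416667⌋ = 6.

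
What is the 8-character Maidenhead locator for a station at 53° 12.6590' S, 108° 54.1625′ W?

DD56ns19

Offset from 180°W / 90°S: lon 71.09729°, lat 36.78902°.
Field (20°×10°, letters A–R): 71.09729/20 → 3 → D, 36.78902/10 → 3 → D; chars DD.
Square (2°×1°, digits 0–9): 11.09729/2 → 5, 6.78902/1 → 6; chars 56.
Subsquare (5′×2.5′, letters a–x): 1.09729/0.0833333 → 13 → n, 0.78902/0.0416667 → 18 → s; chars ns.
Extended square (30″×15″, digits 0–9): 0.01396/0.00833333 → 1, 0.03902/0.00416667 → 9; chars 19.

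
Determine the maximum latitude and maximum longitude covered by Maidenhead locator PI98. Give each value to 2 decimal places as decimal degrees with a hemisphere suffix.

1.00° S, 140.00° E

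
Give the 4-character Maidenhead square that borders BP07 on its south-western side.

Longitude square 0; −1 → -1, wraps to 9, carry into field.
Longitude field B = 1; −1 → 0 = A.
Latitude square 7; −1 → 6.

AP96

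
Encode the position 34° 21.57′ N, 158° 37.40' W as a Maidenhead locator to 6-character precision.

Shift to the Maidenhead origin (180°W, 90°S): lon 21.3767, lat 124.3595.
Field: 21.3767/20 → 1 → B, 124.3595/10 → 12 → M; chars BM.
Square: 1.3767/2 → 0, 4.3595/1 → 4; chars 04.
Subsquare: 1.3767/0.0833333 → 16 → q, 0.3595/0.0416667 → 8 → i; chars qi.

BM04qi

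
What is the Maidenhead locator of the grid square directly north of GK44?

GK45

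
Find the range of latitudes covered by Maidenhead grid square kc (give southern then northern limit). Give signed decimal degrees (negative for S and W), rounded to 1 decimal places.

-70.0, -60.0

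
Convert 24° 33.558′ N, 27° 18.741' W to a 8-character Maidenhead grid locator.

HL64in24

Offset from 180°W / 90°S: lon 152.68765°, lat 114.55930°.
Field (20°×10°, letters A–R): lon ⌊152.68765/20⌋ = 7 → H; lat ⌊114.55930/10⌋ = 11 → L.
Square (2°×1°, digits 0–9): lon ⌊12.68765/2⌋ = 6; lat ⌊4.55930/1⌋ = 4.
Subsquare (5′×2.5′, letters a–x): lon ⌊0.68765/0.0833333⌋ = 8 → i; lat ⌊0.55930/0.0416667⌋ = 13 → n.
Extended square (30″×15″, digits 0–9): lon ⌊0.02098/0.00833333⌋ = 2; lat ⌊0.01763/0.00416667⌋ = 4.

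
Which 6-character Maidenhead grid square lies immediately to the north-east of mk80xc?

MK90ad

Longitude subsquare x = 23; +1 → 24, wraps to 0 = a, carry into square.
Longitude square 8; +1 → 9.
Latitude subsquare c = 2; +1 → 3 = d.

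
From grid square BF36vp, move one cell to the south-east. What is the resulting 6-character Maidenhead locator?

BF36wo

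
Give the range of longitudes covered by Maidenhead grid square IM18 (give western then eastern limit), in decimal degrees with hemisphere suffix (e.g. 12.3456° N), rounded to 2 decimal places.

18.00° W, 16.00° W

Field I=8, M=12: +8·20° lon, +12·10° lat → SW at lon -20°, lat 30°.
Square 1, 8: +1·2° lon, +8·1° lat → SW at lon -18°, lat 38°.
Cell spans 2° lon × 1° lat.
west 18.00° W, east 16.00° W.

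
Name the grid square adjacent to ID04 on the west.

Longitude square 0; −1 → -1, wraps to 9, carry into field.
Longitude field I = 8; −1 → 7 = H.
The latitude characters are unchanged.

HD94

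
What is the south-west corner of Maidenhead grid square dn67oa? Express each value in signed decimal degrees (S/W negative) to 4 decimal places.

47.0000, -106.8333

Field D=3, N=13: +3·20° lon, +13·10° lat → SW at lon -120°, lat 40°.
Square 6, 7: +6·2° lon, +7·1° lat → SW at lon -108°, lat 47°.
Subsquare o=14, a=0: +14·0.0833333° lon, +0·0.0416667° lat → SW at lon -106.833°, lat 47°.
latitude 47.0000, longitude -106.8333.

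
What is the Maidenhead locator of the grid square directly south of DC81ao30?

DC81an39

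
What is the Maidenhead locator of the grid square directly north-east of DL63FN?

Longitude subsquare f = 5; +1 → 6 = g.
Latitude subsquare n = 13; +1 → 14 = o.

DL63go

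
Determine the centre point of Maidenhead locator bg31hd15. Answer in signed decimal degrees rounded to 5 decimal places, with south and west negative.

Field B=1, G=6: +1·20° lon, +6·10° lat → SW at lon -160°, lat -30°.
Square 3, 1: +3·2° lon, +1·1° lat → SW at lon -154°, lat -29°.
Subsquare h=7, d=3: +7·0.0833333° lon, +3·0.0416667° lat → SW at lon -153.417°, lat -28.875°.
Extended square 1, 5: +1·0.00833333° lon, +5·0.00416667° lat → SW at lon -153.408°, lat -28.8542°.
Cell spans 0.00833333° lon × 0.00416667° lat. Centre is SW corner plus half of each.
latitude -28.85208, longitude -153.40417.

-28.85208, -153.40417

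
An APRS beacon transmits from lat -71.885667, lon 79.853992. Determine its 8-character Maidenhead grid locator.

Shift to the Maidenhead origin (180°W, 90°S): lon 259.85399, lat 18.11433.
Field (20°×10°, letters A–R): 259.85399/20 → 12 → M, 18.11433/10 → 1 → B; chars MB.
Square (2°×1°, digits 0–9): 19.85399/2 → 9, 8.11433/1 → 8; chars 98.
Subsquare (5′×2.5′, letters a–x): 1.85399/0.0833333 → 22 → w, 0.11433/0.0416667 → 2 → c; chars wc.
Extended square (30″×15″, digits 0–9): 0.02066/0.00833333 → 2, 0.03100/0.00416667 → 7; chars 27.

MB98wc27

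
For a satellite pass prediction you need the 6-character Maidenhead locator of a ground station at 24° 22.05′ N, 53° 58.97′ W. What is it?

Shift to the Maidenhead origin (180°W, 90°S): lon 126.0172, lat 114.3675.
Field: 126.0172/20 → 6 → G, 114.3675/10 → 11 → L; chars GL.
Square: 6.0172/2 → 3, 4.3675/1 → 4; chars 34.
Subsquare: 0.0172/0.0833333 → 0 → a, 0.3675/0.0416667 → 8 → i; chars ai.

GL34ai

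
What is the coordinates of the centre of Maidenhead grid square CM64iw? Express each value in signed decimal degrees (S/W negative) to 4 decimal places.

34.9375, -127.2917

Field C=2, M=12: +2·20° lon, +12·10° lat → SW at lon -140°, lat 30°.
Square 6, 4: +6·2° lon, +4·1° lat → SW at lon -128°, lat 34°.
Subsquare i=8, w=22: +8·0.0833333° lon, +22·0.0416667° lat → SW at lon -127.333°, lat 34.9167°.
Cell spans 0.0833333° lon × 0.0416667° lat. Centre is SW corner plus half of each.
latitude 34.9375, longitude -127.2917.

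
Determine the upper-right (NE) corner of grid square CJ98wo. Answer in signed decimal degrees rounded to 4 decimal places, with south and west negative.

8.6250, -120.0833

Field C=2, J=9: +2·20° lon, +9·10° lat → SW at lon -140°, lat 0°.
Square 9, 8: +9·2° lon, +8·1° lat → SW at lon -122°, lat 8°.
Subsquare w=22, o=14: +22·0.0833333° lon, +14·0.0416667° lat → SW at lon -120.167°, lat 8.58333°.
Cell spans 0.0833333° lon × 0.0416667° lat. NE corner is SW corner plus one full cell.
latitude 8.6250, longitude -120.0833.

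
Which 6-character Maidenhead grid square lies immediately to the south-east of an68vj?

Longitude subsquare v = 21; +1 → 22 = w.
Latitude subsquare j = 9; −1 → 8 = i.

AN68wi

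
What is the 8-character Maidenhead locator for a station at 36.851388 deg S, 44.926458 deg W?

GF73md85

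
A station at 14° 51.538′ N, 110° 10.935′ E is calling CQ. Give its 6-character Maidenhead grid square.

Offset from 180°W / 90°S: lon 290.1823°, lat 104.8590°.
Field: 290.1823/20 → 14 → O, 104.8590/10 → 10 → K; chars OK.
Square: 10.1823/2 → 5, 4.8590/1 → 4; chars 54.
Subsquare: 0.1823/0.0833333 → 2 → c, 0.8590/0.0416667 → 20 → u; chars cu.

OK54cu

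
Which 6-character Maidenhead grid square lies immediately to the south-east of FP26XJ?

FP36ai

Longitude subsquare x = 23; +1 → 24, wraps to 0 = a, carry into square.
Longitude square 2; +1 → 3.
Latitude subsquare j = 9; −1 → 8 = i.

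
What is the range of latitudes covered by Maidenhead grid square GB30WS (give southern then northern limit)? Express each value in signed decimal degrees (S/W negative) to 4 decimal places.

-79.2500, -79.2083

Field G=6, B=1: +6·20° lon, +1·10° lat → SW at lon -60°, lat -80°.
Square 3, 0: +3·2° lon, +0·1° lat → SW at lon -54°, lat -80°.
Subsquare w=22, s=18: +22·0.0833333° lon, +18·0.0416667° lat → SW at lon -52.1667°, lat -79.25°.
Cell spans 0.0833333° lon × 0.0416667° lat.
south -79.2500, north -79.2083.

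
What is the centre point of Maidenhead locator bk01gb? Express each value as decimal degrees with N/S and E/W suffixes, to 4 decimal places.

11.0625° N, 159.4583° W

Field B=1, K=10: +1·20° lon, +10·10° lat → SW at lon -160°, lat 10°.
Square 0, 1: +0·2° lon, +1·1° lat → SW at lon -160°, lat 11°.
Subsquare g=6, b=1: +6·0.0833333° lon, +1·0.0416667° lat → SW at lon -159.5°, lat 11.0417°.
Cell spans 0.0833333° lon × 0.0416667° lat. Centre is SW corner plus half of each.
latitude 11.0625° N, longitude 159.4583° W.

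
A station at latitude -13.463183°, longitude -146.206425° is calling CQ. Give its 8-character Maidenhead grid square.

BH66vm58

Offset from 180°W / 90°S: lon 33.79358°, lat 76.53682°.
Field: 33.79358/20 → 1 → B, 76.53682/10 → 7 → H; chars BH.
Square: 13.79358/2 → 6, 6.53682/1 → 6; chars 66.
Subsquare: 1.79358/0.0833333 → 21 → v, 0.53682/0.0416667 → 12 → m; chars vm.
Extended square: 0.04358/0.00833333 → 5, 0.03682/0.00416667 → 8; chars 58.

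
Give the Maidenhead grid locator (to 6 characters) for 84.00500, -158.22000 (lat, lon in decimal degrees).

Add 180° to longitude and 90° to latitude: 21.7800, 174.0050.
Field: 21.7800/20 → 1 → B, 174.0050/10 → 17 → R; chars BR.
Square: 1.7800/2 → 0, 4.0050/1 → 4; chars 04.
Subsquare: 1.7800/0.0833333 → 21 → v, 0.0050/0.0416667 → 0 → a; chars va.

BR04va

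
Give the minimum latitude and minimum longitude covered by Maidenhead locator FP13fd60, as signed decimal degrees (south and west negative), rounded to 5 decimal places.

63.12500, -77.53333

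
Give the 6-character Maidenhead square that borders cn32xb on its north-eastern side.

Longitude subsquare x = 23; +1 → 24, wraps to 0 = a, carry into square.
Longitude square 3; +1 → 4.
Latitude subsquare b = 1; +1 → 2 = c.

CN42ac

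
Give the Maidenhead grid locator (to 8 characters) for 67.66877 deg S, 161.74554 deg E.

RC02uh99

Add 180° to longitude and 90° to latitude: 341.74554, 22.33123.
Field: 341.74554/20 → 17 → R, 22.33123/10 → 2 → C; chars RC.
Square: 1.74554/2 → 0, 2.33123/1 → 2; chars 02.
Subsquare: 1.74554/0.0833333 → 20 → u, 0.33123/0.0416667 → 7 → h; chars uh.
Extended square: 0.07887/0.00833333 → 9, 0.03956/0.00416667 → 9; chars 99.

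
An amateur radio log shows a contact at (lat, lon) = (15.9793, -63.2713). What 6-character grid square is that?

Offset from 180°W / 90°S: lon 116.7287°, lat 105.9793°.
Field: 116.7287/20 → 5 → F, 105.9793/10 → 10 → K; chars FK.
Square: 16.7287/2 → 8, 5.9793/1 → 5; chars 85.
Subsquare: 0.7287/0.0833333 → 8 → i, 0.9793/0.0416667 → 23 → x; chars ix.

FK85ix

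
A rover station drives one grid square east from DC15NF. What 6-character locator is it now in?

DC15of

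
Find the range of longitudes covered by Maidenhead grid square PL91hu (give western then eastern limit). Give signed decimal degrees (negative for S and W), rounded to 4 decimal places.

Field P=15, L=11: +15·20° lon, +11·10° lat → SW at lon 120°, lat 20°.
Square 9, 1: +9·2° lon, +1·1° lat → SW at lon 138°, lat 21°.
Subsquare h=7, u=20: +7·0.0833333° lon, +20·0.0416667° lat → SW at lon 138.583°, lat 21.8333°.
Cell spans 0.0833333° lon × 0.0416667° lat.
west 138.5833, east 138.6667.

138.5833, 138.6667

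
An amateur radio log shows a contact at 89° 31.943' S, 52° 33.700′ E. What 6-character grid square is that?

LA60gl

Add 180° to longitude and 90° to latitude: 232.5617, 0.4676.
Field: lon ⌊232.5617/20⌋ = 11 → L; lat ⌊0.4676/10⌋ = 0 → A.
Square: lon ⌊12.5617/2⌋ = 6; lat ⌊0.4676/1⌋ = 0.
Subsquare: lon ⌊0.5617/0.0833333⌋ = 6 → g; lat ⌊0.4676/0.0416667⌋ = 11 → l.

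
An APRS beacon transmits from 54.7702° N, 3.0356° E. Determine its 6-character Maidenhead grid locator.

Offset from 180°W / 90°S: lon 183.0356°, lat 144.7702°.
Field: lon ⌊183.0356/20⌋ = 9 → J; lat ⌊144.7702/10⌋ = 14 → O.
Square: lon ⌊3.0356/2⌋ = 1; lat ⌊4.7702/1⌋ = 4.
Subsquare: lon ⌊1.0356/0.0833333⌋ = 12 → m; lat ⌊0.7702/0.0416667⌋ = 18 → s.

JO14ms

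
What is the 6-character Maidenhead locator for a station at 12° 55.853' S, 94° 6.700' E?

NH77bb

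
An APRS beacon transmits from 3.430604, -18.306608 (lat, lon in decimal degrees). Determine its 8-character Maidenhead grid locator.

IJ03uk33

Offset from 180°W / 90°S: lon 161.69339°, lat 93.43060°.
Field (20°×10°, letters A–R): lon ⌊161.69339/20⌋ = 8 → I; lat ⌊93.43060/10⌋ = 9 → J.
Square (2°×1°, digits 0–9): lon ⌊1.69339/2⌋ = 0; lat ⌊3.43060/1⌋ = 3.
Subsquare (5′×2.5′, letters a–x): lon ⌊1.69339/0.0833333⌋ = 20 → u; lat ⌊0.43060/0.0416667⌋ = 10 → k.
Extended square (30″×15″, digits 0–9): lon ⌊0.02673/0.00833333⌋ = 3; lat ⌊0.01394/0.00416667⌋ = 3.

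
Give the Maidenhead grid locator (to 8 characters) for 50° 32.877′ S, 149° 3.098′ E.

QD49mk68

Offset from 180°W / 90°S: lon 329.05163°, lat 39.45205°.
Field: lon ⌊329.05163/20⌋ = 16 → Q; lat ⌊39.45205/10⌋ = 3 → D.
Square: lon ⌊9.05163/2⌋ = 4; lat ⌊9.45205/1⌋ = 9.
Subsquare: lon ⌊1.05163/0.0833333⌋ = 12 → m; lat ⌊0.45205/0.0416667⌋ = 10 → k.
Extended square: lon ⌊0.05163/0.00833333⌋ = 6; lat ⌊0.03538/0.00416667⌋ = 8.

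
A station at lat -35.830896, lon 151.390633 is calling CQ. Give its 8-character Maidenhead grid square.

Shift to the Maidenhead origin (180°W, 90°S): lon 331.39063, lat 54.16910.
Field: lon ⌊331.39063/20⌋ = 16 → Q; lat ⌊54.16910/10⌋ = 5 → F.
Square: lon ⌊11.39063/2⌋ = 5; lat ⌊4.16910/1⌋ = 4.
Subsquare: lon ⌊1.39063/0.0833333⌋ = 16 → q; lat ⌊0.16910/0.0416667⌋ = 4 → e.
Extended square: lon ⌊0.05730/0.00833333⌋ = 6; lat ⌊0.00244/0.00416667⌋ = 0.

QF54qe60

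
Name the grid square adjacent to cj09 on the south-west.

Longitude square 0; −1 → -1, wraps to 9, carry into field.
Longitude field C = 2; −1 → 1 = B.
Latitude square 9; −1 → 8.

BJ98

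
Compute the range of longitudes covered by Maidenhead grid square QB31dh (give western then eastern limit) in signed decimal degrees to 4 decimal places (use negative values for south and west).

Field Q=16, B=1: +16·20° lon, +1·10° lat → SW at lon 140°, lat -80°.
Square 3, 1: +3·2° lon, +1·1° lat → SW at lon 146°, lat -79°.
Subsquare d=3, h=7: +3·0.0833333° lon, +7·0.0416667° lat → SW at lon 146.25°, lat -78.7083°.
Cell spans 0.0833333° lon × 0.0416667° lat.
west 146.2500, east 146.3333.

146.2500, 146.3333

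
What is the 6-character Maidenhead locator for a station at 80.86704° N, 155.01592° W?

Offset from 180°W / 90°S: lon 24.9841°, lat 170.8670°.
Field: lon ⌊24.9841/20⌋ = 1 → B; lat ⌊170.8670/10⌋ = 17 → R.
Square: lon ⌊4.9841/2⌋ = 2; lat ⌊0.8670/1⌋ = 0.
Subsquare: lon ⌊0.9841/0.0833333⌋ = 11 → l; lat ⌊0.8670/0.0416667⌋ = 20 → u.

BR20lu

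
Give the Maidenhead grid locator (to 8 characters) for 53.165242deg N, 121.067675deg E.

Shift to the Maidenhead origin (180°W, 90°S): lon 301.06768, lat 143.16524.
Field: lon ⌊301.06768/20⌋ = 15 → P; lat ⌊143.16524/10⌋ = 14 → O.
Square: lon ⌊1.06768/2⌋ = 0; lat ⌊3.16524/1⌋ = 3.
Subsquare: lon ⌊1.06768/0.0833333⌋ = 12 → m; lat ⌊0.16524/0.0416667⌋ = 3 → d.
Extended square: lon ⌊0.06768/0.00833333⌋ = 8; lat ⌊0.04024/0.00416667⌋ = 9.

PO03md89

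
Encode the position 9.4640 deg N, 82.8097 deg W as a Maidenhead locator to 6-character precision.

Add 180° to longitude and 90° to latitude: 97.1903, 99.4640.
Field (20°×10°, letters A–R): 97.1903/20 → 4 → E, 99.4640/10 → 9 → J; chars EJ.
Square (2°×1°, digits 0–9): 17.1903/2 → 8, 9.4640/1 → 9; chars 89.
Subsquare (5′×2.5′, letters a–x): 1.1903/0.0833333 → 14 → o, 0.4640/0.0416667 → 11 → l; chars ol.

EJ89ol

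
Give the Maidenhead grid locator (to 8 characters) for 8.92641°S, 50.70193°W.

GI41pb57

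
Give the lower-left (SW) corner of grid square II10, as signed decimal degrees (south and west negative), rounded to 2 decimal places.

-10.00, -18.00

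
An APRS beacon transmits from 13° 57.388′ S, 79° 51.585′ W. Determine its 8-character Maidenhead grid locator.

Add 180° to longitude and 90° to latitude: 100.14025, 76.04353.
Field: lon ⌊100.14025/20⌋ = 5 → F; lat ⌊76.04353/10⌋ = 7 → H.
Square: lon ⌊0.14025/2⌋ = 0; lat ⌊6.04353/1⌋ = 6.
Subsquare: lon ⌊0.14025/0.0833333⌋ = 1 → b; lat ⌊0.04353/0.0416667⌋ = 1 → b.
Extended square: lon ⌊0.05692/0.00833333⌋ = 6; lat ⌊0.00187/0.00416667⌋ = 0.

FH06bb60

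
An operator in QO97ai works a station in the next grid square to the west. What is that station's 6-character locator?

QO87xi

Longitude subsquare a = 0; −1 → -1, wraps to 23 = x, carry into square.
Longitude square 9; −1 → 8.
The latitude characters are unchanged.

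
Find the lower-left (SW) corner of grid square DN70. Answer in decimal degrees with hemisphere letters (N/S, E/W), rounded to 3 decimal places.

Field D=3, N=13: +3·20° lon, +13·10° lat → SW at lon -120°, lat 40°.
Square 7, 0: +7·2° lon, +0·1° lat → SW at lon -106°, lat 40°.
latitude 40.000° N, longitude 106.000° W.

40.000° N, 106.000° W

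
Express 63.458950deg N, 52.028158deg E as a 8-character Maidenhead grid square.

Shift to the Maidenhead origin (180°W, 90°S): lon 232.02816, lat 153.45895.
Field: lon ⌊232.02816/20⌋ = 11 → L; lat ⌊153.45895/10⌋ = 15 → P.
Square: lon ⌊12.02816/2⌋ = 6; lat ⌊3.45895/1⌋ = 3.
Subsquare: lon ⌊0.02816/0.0833333⌋ = 0 → a; lat ⌊0.45895/0.0416667⌋ = 11 → l.
Extended square: lon ⌊0.02816/0.00833333⌋ = 3; lat ⌊0.00062/0.00416667⌋ = 0.

LP63al30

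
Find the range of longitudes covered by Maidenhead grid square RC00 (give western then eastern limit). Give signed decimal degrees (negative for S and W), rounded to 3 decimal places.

Field R=17, C=2: +17·20° lon, +2·10° lat → SW at lon 160°, lat -70°.
Square 0, 0: +0·2° lon, +0·1° lat → SW at lon 160°, lat -70°.
Cell spans 2° lon × 1° lat.
west 160.000, east 162.000.

160.000, 162.000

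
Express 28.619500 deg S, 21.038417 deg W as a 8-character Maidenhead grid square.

HG91lj51

Offset from 180°W / 90°S: lon 158.96158°, lat 61.38050°.
Field: 158.96158/20 → 7 → H, 61.38050/10 → 6 → G; chars HG.
Square: 18.96158/2 → 9, 1.38050/1 → 1; chars 91.
Subsquare: 0.96158/0.0833333 → 11 → l, 0.38050/0.0416667 → 9 → j; chars lj.
Extended square: 0.04492/0.00833333 → 5, 0.00550/0.00416667 → 1; chars 51.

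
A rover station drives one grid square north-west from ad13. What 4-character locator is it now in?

AD04

Longitude square 1; −1 → 0.
Latitude square 3; +1 → 4.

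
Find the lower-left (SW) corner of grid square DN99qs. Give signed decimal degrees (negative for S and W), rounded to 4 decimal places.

49.7500, -100.6667

Field D=3, N=13: +3·20° lon, +13·10° lat → SW at lon -120°, lat 40°.
Square 9, 9: +9·2° lon, +9·1° lat → SW at lon -102°, lat 49°.
Subsquare q=16, s=18: +16·0.0833333° lon, +18·0.0416667° lat → SW at lon -100.667°, lat 49.75°.
latitude 49.7500, longitude -100.6667.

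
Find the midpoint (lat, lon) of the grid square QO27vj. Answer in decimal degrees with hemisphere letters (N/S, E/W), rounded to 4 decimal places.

Field Q=16, O=14: +16·20° lon, +14·10° lat → SW at lon 140°, lat 50°.
Square 2, 7: +2·2° lon, +7·1° lat → SW at lon 144°, lat 57°.
Subsquare v=21, j=9: +21·0.0833333° lon, +9·0.0416667° lat → SW at lon 145.75°, lat 57.375°.
Cell spans 0.0833333° lon × 0.0416667° lat. Centre is SW corner plus half of each.
latitude 57.3958° N, longitude 145.7917° E.

57.3958° N, 145.7917° E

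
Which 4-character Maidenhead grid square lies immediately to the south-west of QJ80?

Longitude square 8; −1 → 7.
Latitude square 0; −1 → -1, wraps to 9, carry into field.
Latitude field J = 9; −1 → 8 = I.

QI79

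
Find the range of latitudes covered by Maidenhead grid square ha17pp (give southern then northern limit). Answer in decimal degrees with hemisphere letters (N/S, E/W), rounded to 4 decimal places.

82.3750° S, 82.3333° S

Field H=7, A=0: +7·20° lon, +0·10° lat → SW at lon -40°, lat -90°.
Square 1, 7: +1·2° lon, +7·1° lat → SW at lon -38°, lat -83°.
Subsquare p=15, p=15: +15·0.0833333° lon, +15·0.0416667° lat → SW at lon -36.75°, lat -82.375°.
Cell spans 0.0833333° lon × 0.0416667° lat.
south 82.3750° S, north 82.3333° S.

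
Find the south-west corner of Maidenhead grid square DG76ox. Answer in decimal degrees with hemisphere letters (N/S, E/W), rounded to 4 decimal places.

23.0417° S, 104.8333° W

Field D=3, G=6: +3·20° lon, +6·10° lat → SW at lon -120°, lat -30°.
Square 7, 6: +7·2° lon, +6·1° lat → SW at lon -106°, lat -24°.
Subsquare o=14, x=23: +14·0.0833333° lon, +23·0.0416667° lat → SW at lon -104.833°, lat -23.0417°.
latitude 23.0417° S, longitude 104.8333° W.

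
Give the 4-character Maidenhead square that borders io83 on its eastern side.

IO93

Longitude square 8; +1 → 9.
The latitude characters are unchanged.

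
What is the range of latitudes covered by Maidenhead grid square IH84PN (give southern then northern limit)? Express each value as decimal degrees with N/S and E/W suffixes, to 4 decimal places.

15.4583° S, 15.4167° S

Field I=8, H=7: +8·20° lon, +7·10° lat → SW at lon -20°, lat -20°.
Square 8, 4: +8·2° lon, +4·1° lat → SW at lon -4°, lat -16°.
Subsquare p=15, n=13: +15·0.0833333° lon, +13·0.0416667° lat → SW at lon -2.75°, lat -15.4583°.
Cell spans 0.0833333° lon × 0.0416667° lat.
south 15.4583° S, north 15.4167° S.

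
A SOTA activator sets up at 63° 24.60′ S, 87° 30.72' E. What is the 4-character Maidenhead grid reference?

Shift to the Maidenhead origin (180°W, 90°S): lon 267.51, lat 26.59.
Field: lon ⌊267.51/20⌋ = 13 → N; lat ⌊26.59/10⌋ = 2 → C.
Square: lon ⌊7.51/2⌋ = 3; lat ⌊6.59/1⌋ = 6.

NC36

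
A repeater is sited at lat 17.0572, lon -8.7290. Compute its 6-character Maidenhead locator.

IK57pb

Add 180° to longitude and 90° to latitude: 171.2710, 107.0572.
Field (20°×10°, letters A–R): 171.2710/20 → 8 → I, 107.0572/10 → 10 → K; chars IK.
Square (2°×1°, digits 0–9): 11.2710/2 → 5, 7.0572/1 → 7; chars 57.
Subsquare (5′×2.5′, letters a–x): 1.2710/0.0833333 → 15 → p, 0.0572/0.0416667 → 1 → b; chars pb.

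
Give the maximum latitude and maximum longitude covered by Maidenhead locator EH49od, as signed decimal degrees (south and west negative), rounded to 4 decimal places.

-10.8333, -90.7500

Field E=4, H=7: +4·20° lon, +7·10° lat → SW at lon -100°, lat -20°.
Square 4, 9: +4·2° lon, +9·1° lat → SW at lon -92°, lat -11°.
Subsquare o=14, d=3: +14·0.0833333° lon, +3·0.0416667° lat → SW at lon -90.8333°, lat -10.875°.
Cell spans 0.0833333° lon × 0.0416667° lat. NE corner is SW corner plus one full cell.
latitude -10.8333, longitude -90.7500.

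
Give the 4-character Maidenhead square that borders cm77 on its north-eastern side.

CM88

Longitude square 7; +1 → 8.
Latitude square 7; +1 → 8.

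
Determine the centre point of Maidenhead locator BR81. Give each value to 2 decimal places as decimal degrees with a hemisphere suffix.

81.50° N, 143.00° W

Field B=1, R=17: +1·20° lon, +17·10° lat → SW at lon -160°, lat 80°.
Square 8, 1: +8·2° lon, +1·1° lat → SW at lon -144°, lat 81°.
Cell spans 2° lon × 1° lat. Centre is SW corner plus half of each.
latitude 81.50° N, longitude 143.00° W.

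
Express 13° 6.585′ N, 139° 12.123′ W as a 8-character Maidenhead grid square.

CK03jc56

Offset from 180°W / 90°S: lon 40.79795°, lat 103.10975°.
Field: 40.79795/20 → 2 → C, 103.10975/10 → 10 → K; chars CK.
Square: 0.79795/2 → 0, 3.10975/1 → 3; chars 03.
Subsquare: 0.79795/0.0833333 → 9 → j, 0.10975/0.0416667 → 2 → c; chars jc.
Extended square: 0.04795/0.00833333 → 5, 0.02642/0.00416667 → 6; chars 56.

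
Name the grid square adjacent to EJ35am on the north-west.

EJ25xn

Longitude subsquare a = 0; −1 → -1, wraps to 23 = x, carry into square.
Longitude square 3; −1 → 2.
Latitude subsquare m = 12; +1 → 13 = n.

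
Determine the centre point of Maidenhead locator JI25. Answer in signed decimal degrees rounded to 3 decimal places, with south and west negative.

Field J=9, I=8: +9·20° lon, +8·10° lat → SW at lon 0°, lat -10°.
Square 2, 5: +2·2° lon, +5·1° lat → SW at lon 4°, lat -5°.
Cell spans 2° lon × 1° lat. Centre is SW corner plus half of each.
latitude -4.500, longitude 5.000.

-4.500, 5.000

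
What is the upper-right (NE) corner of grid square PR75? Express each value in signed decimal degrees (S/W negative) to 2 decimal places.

86.00, 136.00

Field P=15, R=17: +15·20° lon, +17·10° lat → SW at lon 120°, lat 80°.
Square 7, 5: +7·2° lon, +5·1° lat → SW at lon 134°, lat 85°.
Cell spans 2° lon × 1° lat. NE corner is SW corner plus one full cell.
latitude 86.00, longitude 136.00.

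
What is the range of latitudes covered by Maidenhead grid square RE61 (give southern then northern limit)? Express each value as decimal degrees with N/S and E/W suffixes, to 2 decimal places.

49.00° S, 48.00° S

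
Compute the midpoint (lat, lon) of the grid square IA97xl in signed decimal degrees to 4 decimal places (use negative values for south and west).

-82.5208, -0.0417

Field I=8, A=0: +8·20° lon, +0·10° lat → SW at lon -20°, lat -90°.
Square 9, 7: +9·2° lon, +7·1° lat → SW at lon -2°, lat -83°.
Subsquare x=23, l=11: +23·0.0833333° lon, +11·0.0416667° lat → SW at lon -0.0833333°, lat -82.5417°.
Cell spans 0.0833333° lon × 0.0416667° lat. Centre is SW corner plus half of each.
latitude -82.5208, longitude -0.0417.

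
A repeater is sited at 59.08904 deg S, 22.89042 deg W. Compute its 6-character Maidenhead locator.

HD80nv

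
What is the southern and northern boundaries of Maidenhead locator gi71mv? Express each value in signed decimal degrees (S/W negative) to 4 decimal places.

Field G=6, I=8: +6·20° lon, +8·10° lat → SW at lon -60°, lat -10°.
Square 7, 1: +7·2° lon, +1·1° lat → SW at lon -46°, lat -9°.
Subsquare m=12, v=21: +12·0.0833333° lon, +21·0.0416667° lat → SW at lon -45°, lat -8.125°.
Cell spans 0.0833333° lon × 0.0416667° lat.
south -8.1250, north -8.0833.

-8.1250, -8.0833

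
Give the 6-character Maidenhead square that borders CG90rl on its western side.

CG90ql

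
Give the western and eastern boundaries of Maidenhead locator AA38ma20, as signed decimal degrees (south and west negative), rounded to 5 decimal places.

-172.98333, -172.97500

Field A=0, A=0: +0·20° lon, +0·10° lat → SW at lon -180°, lat -90°.
Square 3, 8: +3·2° lon, +8·1° lat → SW at lon -174°, lat -82°.
Subsquare m=12, a=0: +12·0.0833333° lon, +0·0.0416667° lat → SW at lon -173°, lat -82°.
Extended square 2, 0: +2·0.00833333° lon, +0·0.00416667° lat → SW at lon -172.983°, lat -82°.
Cell spans 0.00833333° lon × 0.00416667° lat.
west -172.98333, east -172.97500.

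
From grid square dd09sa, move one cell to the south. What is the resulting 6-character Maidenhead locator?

Latitude subsquare a = 0; −1 → -1, wraps to 23 = x, carry into square.
Latitude square 9; −1 → 8.
The longitude characters are unchanged.

DD08sx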